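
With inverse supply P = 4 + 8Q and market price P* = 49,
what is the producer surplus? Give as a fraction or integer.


Minimum supply price (at Q=0): P_min = 4
Quantity supplied at P* = 49:
Q* = (49 - 4)/8 = 45/8
PS = (1/2) * Q* * (P* - P_min)
PS = (1/2) * 45/8 * (49 - 4)
PS = (1/2) * 45/8 * 45 = 2025/16

2025/16


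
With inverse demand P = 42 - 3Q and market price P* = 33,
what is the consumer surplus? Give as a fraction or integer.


Maximum willingness to pay (at Q=0): P_max = 42
Quantity demanded at P* = 33:
Q* = (42 - 33)/3 = 3
CS = (1/2) * Q* * (P_max - P*)
CS = (1/2) * 3 * (42 - 33)
CS = (1/2) * 3 * 9 = 27/2

27/2


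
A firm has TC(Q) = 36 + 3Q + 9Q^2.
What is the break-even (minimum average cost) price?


AC(Q) = 36/Q + 3 + 9Q
To minimize: dAC/dQ = -36/Q^2 + 9 = 0
Q^2 = 36/9 = 4
Q* = 2
Min AC = 36/2 + 3 + 9*2
Min AC = 18 + 3 + 18 = 39

39


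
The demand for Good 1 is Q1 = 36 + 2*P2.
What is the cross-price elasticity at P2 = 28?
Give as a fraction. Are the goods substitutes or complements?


dQ1/dP2 = 2
At P2 = 28: Q1 = 36 + 2*28 = 92
Exy = (dQ1/dP2)(P2/Q1) = 2 * 28 / 92 = 14/23
Since Exy > 0, the goods are substitutes.

14/23 (substitutes)


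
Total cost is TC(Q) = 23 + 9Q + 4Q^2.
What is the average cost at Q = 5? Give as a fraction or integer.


TC(5) = 23 + 9*5 + 4*5^2
TC(5) = 23 + 45 + 100 = 168
AC = TC/Q = 168/5 = 168/5

168/5


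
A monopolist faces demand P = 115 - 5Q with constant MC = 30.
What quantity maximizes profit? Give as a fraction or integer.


TR = P*Q = (115 - 5Q)Q = 115Q - 5Q^2
MR = dTR/dQ = 115 - 10Q
Set MR = MC:
115 - 10Q = 30
85 = 10Q
Q* = 85/10 = 17/2

17/2


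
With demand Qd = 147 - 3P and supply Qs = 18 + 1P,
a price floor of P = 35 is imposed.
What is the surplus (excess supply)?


At P = 35:
Qd = 147 - 3*35 = 42
Qs = 18 + 1*35 = 53
Surplus = Qs - Qd = 53 - 42 = 11

11


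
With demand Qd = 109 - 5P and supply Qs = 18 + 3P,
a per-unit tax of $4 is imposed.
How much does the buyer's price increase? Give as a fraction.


With a per-unit tax, the buyer's price increase depends on relative slopes.
Supply slope: d = 3, Demand slope: b = 5
Buyer's price increase = d * tax / (b + d)
= 3 * 4 / (5 + 3)
= 12 / 8 = 3/2

3/2


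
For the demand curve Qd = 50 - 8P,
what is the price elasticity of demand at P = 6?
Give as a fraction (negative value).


dQ/dP = -8
At P = 6: Q = 50 - 8*6 = 2
E = (dQ/dP)(P/Q) = (-8)(6/2) = -24

-24


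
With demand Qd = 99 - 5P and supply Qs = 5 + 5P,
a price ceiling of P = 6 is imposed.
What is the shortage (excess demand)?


At P = 6:
Qd = 99 - 5*6 = 69
Qs = 5 + 5*6 = 35
Shortage = Qd - Qs = 69 - 35 = 34

34


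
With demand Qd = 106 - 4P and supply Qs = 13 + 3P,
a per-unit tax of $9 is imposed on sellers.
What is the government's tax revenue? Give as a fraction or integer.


With tax on sellers, new supply: Qs' = 13 + 3(P - 9)
= 3P - 14
New equilibrium quantity:
Q_new = 262/7
Tax revenue = tax * Q_new = 9 * 262/7 = 2358/7

2358/7


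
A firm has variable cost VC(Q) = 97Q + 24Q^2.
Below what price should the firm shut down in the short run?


AVC(Q) = VC(Q)/Q = 97 + 24Q
AVC is increasing in Q, so minimum AVC is at Q -> 0+.
Min AVC = 97
The firm should shut down if P < 97.

97


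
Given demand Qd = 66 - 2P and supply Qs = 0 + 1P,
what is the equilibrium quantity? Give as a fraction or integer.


First find equilibrium price:
66 - 2P = 0 + 1P
P* = 66/3 = 22
Then substitute into demand:
Q* = 66 - 2 * 22 = 22

22


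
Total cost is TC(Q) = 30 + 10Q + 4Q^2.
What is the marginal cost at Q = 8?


MC = dTC/dQ = 10 + 2*4*Q
At Q = 8:
MC = 10 + 8*8
MC = 10 + 64 = 74

74


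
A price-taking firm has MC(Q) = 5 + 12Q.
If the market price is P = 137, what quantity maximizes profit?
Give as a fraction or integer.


In perfect competition, profit is maximized where P = MC.
137 = 5 + 12Q
132 = 12Q
Q* = 132/12 = 11

11


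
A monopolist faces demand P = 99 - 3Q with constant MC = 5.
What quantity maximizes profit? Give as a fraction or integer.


TR = P*Q = (99 - 3Q)Q = 99Q - 3Q^2
MR = dTR/dQ = 99 - 6Q
Set MR = MC:
99 - 6Q = 5
94 = 6Q
Q* = 94/6 = 47/3

47/3


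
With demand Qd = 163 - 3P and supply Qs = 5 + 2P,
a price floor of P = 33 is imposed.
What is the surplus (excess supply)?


At P = 33:
Qd = 163 - 3*33 = 64
Qs = 5 + 2*33 = 71
Surplus = Qs - Qd = 71 - 64 = 7

7


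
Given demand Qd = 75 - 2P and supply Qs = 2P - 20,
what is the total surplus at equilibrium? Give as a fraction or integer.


Find equilibrium: 75 - 2P = 2P - 20
75 + 20 = 4P
P* = 95/4 = 95/4
Q* = 2*95/4 - 20 = 55/2
Inverse demand: P = 75/2 - Q/2, so P_max = 75/2
Inverse supply: P = 10 + Q/2, so P_min = 10
CS = (1/2) * 55/2 * (75/2 - 95/4) = 3025/16
PS = (1/2) * 55/2 * (95/4 - 10) = 3025/16
TS = CS + PS = 3025/16 + 3025/16 = 3025/8

3025/8


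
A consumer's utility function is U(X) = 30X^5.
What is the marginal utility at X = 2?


MU = dU/dX = 30*5*X^(5-1)
MU = 150*X^4
At X = 2:
MU = 150 * 2^4
MU = 150 * 16 = 2400

2400


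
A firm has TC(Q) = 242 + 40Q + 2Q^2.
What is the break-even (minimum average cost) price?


AC(Q) = 242/Q + 40 + 2Q
To minimize: dAC/dQ = -242/Q^2 + 2 = 0
Q^2 = 242/2 = 121
Q* = 11
Min AC = 242/11 + 40 + 2*11
Min AC = 22 + 40 + 22 = 84

84


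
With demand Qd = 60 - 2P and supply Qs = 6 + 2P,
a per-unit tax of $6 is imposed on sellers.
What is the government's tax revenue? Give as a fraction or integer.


With tax on sellers, new supply: Qs' = 6 + 2(P - 6)
= 2P - 6
New equilibrium quantity:
Q_new = 27
Tax revenue = tax * Q_new = 6 * 27 = 162

162


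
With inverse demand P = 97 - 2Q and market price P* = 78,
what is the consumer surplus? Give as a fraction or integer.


Maximum willingness to pay (at Q=0): P_max = 97
Quantity demanded at P* = 78:
Q* = (97 - 78)/2 = 19/2
CS = (1/2) * Q* * (P_max - P*)
CS = (1/2) * 19/2 * (97 - 78)
CS = (1/2) * 19/2 * 19 = 361/4

361/4


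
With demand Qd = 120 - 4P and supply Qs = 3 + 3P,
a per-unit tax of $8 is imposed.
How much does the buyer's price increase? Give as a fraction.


With a per-unit tax, the buyer's price increase depends on relative slopes.
Supply slope: d = 3, Demand slope: b = 4
Buyer's price increase = d * tax / (b + d)
= 3 * 8 / (4 + 3)
= 24 / 7 = 24/7

24/7


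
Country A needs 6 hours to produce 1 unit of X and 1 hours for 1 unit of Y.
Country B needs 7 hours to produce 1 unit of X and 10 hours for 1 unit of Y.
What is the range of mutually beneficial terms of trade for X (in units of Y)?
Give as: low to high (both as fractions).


Opportunity cost of X for Country A = hours_X / hours_Y = 6/1 = 6 units of Y
Opportunity cost of X for Country B = hours_X / hours_Y = 7/10 = 7/10 units of Y
Terms of trade must be between the two opportunity costs.
Range: 7/10 to 6

7/10 to 6


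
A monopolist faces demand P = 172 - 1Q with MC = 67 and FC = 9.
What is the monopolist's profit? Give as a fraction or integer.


MR = MC: 172 - 2Q = 67
Q* = 105/2
P* = 172 - 1*105/2 = 239/2
Profit = (P* - MC)*Q* - FC
= (239/2 - 67)*105/2 - 9
= 105/2*105/2 - 9
= 11025/4 - 9 = 10989/4

10989/4


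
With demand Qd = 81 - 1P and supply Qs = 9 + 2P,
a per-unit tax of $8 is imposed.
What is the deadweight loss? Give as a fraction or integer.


Pre-tax equilibrium quantity: Q* = 57
Post-tax equilibrium quantity: Q_tax = 155/3
Reduction in quantity: Q* - Q_tax = 16/3
DWL = (1/2) * tax * (Q* - Q_tax)
DWL = (1/2) * 8 * 16/3 = 64/3

64/3


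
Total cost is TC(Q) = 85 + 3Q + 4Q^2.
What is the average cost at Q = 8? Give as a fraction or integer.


TC(8) = 85 + 3*8 + 4*8^2
TC(8) = 85 + 24 + 256 = 365
AC = TC/Q = 365/8 = 365/8

365/8


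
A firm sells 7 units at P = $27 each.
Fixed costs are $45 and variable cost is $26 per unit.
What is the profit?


Total Revenue = P * Q = 27 * 7 = $189
Total Cost = FC + VC*Q = 45 + 26*7 = $227
Profit = TR - TC = 189 - 227 = $-38

$-38


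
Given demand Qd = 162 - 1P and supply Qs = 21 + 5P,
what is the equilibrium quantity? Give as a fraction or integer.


First find equilibrium price:
162 - 1P = 21 + 5P
P* = 141/6 = 47/2
Then substitute into demand:
Q* = 162 - 1 * 47/2 = 277/2

277/2


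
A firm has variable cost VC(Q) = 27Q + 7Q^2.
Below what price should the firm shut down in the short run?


AVC(Q) = VC(Q)/Q = 27 + 7Q
AVC is increasing in Q, so minimum AVC is at Q -> 0+.
Min AVC = 27
The firm should shut down if P < 27.

27


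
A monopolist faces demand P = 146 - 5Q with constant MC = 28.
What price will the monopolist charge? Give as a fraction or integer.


MR = 146 - 10Q
Set MR = MC: 146 - 10Q = 28
Q* = 59/5
Substitute into demand:
P* = 146 - 5*59/5 = 87

87


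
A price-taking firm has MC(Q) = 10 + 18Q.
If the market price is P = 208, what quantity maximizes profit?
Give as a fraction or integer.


In perfect competition, profit is maximized where P = MC.
208 = 10 + 18Q
198 = 18Q
Q* = 198/18 = 11

11


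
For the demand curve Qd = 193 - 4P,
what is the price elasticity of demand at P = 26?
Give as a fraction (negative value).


dQ/dP = -4
At P = 26: Q = 193 - 4*26 = 89
E = (dQ/dP)(P/Q) = (-4)(26/89) = -104/89

-104/89


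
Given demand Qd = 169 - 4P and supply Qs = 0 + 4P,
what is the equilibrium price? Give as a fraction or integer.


At equilibrium, Qd = Qs.
169 - 4P = 0 + 4P
169 - 0 = 4P + 4P
169 = 8P
P* = 169/8 = 169/8

169/8


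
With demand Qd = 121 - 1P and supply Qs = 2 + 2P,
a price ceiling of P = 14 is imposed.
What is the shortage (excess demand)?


At P = 14:
Qd = 121 - 1*14 = 107
Qs = 2 + 2*14 = 30
Shortage = Qd - Qs = 107 - 30 = 77

77


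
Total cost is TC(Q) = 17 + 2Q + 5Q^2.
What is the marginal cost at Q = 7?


MC = dTC/dQ = 2 + 2*5*Q
At Q = 7:
MC = 2 + 10*7
MC = 2 + 70 = 72

72


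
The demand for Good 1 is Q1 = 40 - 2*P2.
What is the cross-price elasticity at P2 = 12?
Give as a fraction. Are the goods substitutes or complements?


dQ1/dP2 = -2
At P2 = 12: Q1 = 40 - 2*12 = 16
Exy = (dQ1/dP2)(P2/Q1) = -2 * 12 / 16 = -3/2
Since Exy < 0, the goods are complements.

-3/2 (complements)


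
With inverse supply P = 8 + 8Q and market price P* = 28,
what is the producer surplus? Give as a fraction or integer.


Minimum supply price (at Q=0): P_min = 8
Quantity supplied at P* = 28:
Q* = (28 - 8)/8 = 5/2
PS = (1/2) * Q* * (P* - P_min)
PS = (1/2) * 5/2 * (28 - 8)
PS = (1/2) * 5/2 * 20 = 25

25


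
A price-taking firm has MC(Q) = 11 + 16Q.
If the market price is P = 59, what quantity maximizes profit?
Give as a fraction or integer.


In perfect competition, profit is maximized where P = MC.
59 = 11 + 16Q
48 = 16Q
Q* = 48/16 = 3

3


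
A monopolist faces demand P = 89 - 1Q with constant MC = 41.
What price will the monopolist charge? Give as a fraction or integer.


MR = 89 - 2Q
Set MR = MC: 89 - 2Q = 41
Q* = 24
Substitute into demand:
P* = 89 - 1*24 = 65

65


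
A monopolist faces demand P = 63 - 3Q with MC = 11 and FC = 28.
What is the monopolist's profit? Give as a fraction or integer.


MR = MC: 63 - 6Q = 11
Q* = 26/3
P* = 63 - 3*26/3 = 37
Profit = (P* - MC)*Q* - FC
= (37 - 11)*26/3 - 28
= 26*26/3 - 28
= 676/3 - 28 = 592/3

592/3


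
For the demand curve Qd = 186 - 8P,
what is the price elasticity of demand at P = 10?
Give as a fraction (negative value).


dQ/dP = -8
At P = 10: Q = 186 - 8*10 = 106
E = (dQ/dP)(P/Q) = (-8)(10/106) = -40/53

-40/53


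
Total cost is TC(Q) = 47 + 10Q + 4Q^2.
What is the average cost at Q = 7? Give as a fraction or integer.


TC(7) = 47 + 10*7 + 4*7^2
TC(7) = 47 + 70 + 196 = 313
AC = TC/Q = 313/7 = 313/7

313/7


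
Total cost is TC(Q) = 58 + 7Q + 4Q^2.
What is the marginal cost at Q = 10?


MC = dTC/dQ = 7 + 2*4*Q
At Q = 10:
MC = 7 + 8*10
MC = 7 + 80 = 87

87


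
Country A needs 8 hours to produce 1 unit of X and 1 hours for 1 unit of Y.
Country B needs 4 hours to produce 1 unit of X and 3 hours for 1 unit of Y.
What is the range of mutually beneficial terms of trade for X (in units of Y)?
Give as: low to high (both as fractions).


Opportunity cost of X for Country A = hours_X / hours_Y = 8/1 = 8 units of Y
Opportunity cost of X for Country B = hours_X / hours_Y = 4/3 = 4/3 units of Y
Terms of trade must be between the two opportunity costs.
Range: 4/3 to 8

4/3 to 8


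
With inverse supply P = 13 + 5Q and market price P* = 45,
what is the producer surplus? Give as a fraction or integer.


Minimum supply price (at Q=0): P_min = 13
Quantity supplied at P* = 45:
Q* = (45 - 13)/5 = 32/5
PS = (1/2) * Q* * (P* - P_min)
PS = (1/2) * 32/5 * (45 - 13)
PS = (1/2) * 32/5 * 32 = 512/5

512/5


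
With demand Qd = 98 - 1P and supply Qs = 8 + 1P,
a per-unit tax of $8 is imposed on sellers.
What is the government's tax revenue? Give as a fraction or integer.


With tax on sellers, new supply: Qs' = 8 + 1(P - 8)
= 0 + 1P
New equilibrium quantity:
Q_new = 49
Tax revenue = tax * Q_new = 8 * 49 = 392

392


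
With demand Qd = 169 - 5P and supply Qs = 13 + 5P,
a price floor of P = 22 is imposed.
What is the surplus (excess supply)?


At P = 22:
Qd = 169 - 5*22 = 59
Qs = 13 + 5*22 = 123
Surplus = Qs - Qd = 123 - 59 = 64

64


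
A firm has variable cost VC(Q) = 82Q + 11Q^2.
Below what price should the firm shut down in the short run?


AVC(Q) = VC(Q)/Q = 82 + 11Q
AVC is increasing in Q, so minimum AVC is at Q -> 0+.
Min AVC = 82
The firm should shut down if P < 82.

82


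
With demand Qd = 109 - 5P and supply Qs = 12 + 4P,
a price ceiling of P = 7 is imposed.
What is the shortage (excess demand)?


At P = 7:
Qd = 109 - 5*7 = 74
Qs = 12 + 4*7 = 40
Shortage = Qd - Qs = 74 - 40 = 34

34


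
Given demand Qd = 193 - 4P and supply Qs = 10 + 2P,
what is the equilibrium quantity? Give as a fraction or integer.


First find equilibrium price:
193 - 4P = 10 + 2P
P* = 183/6 = 61/2
Then substitute into demand:
Q* = 193 - 4 * 61/2 = 71

71


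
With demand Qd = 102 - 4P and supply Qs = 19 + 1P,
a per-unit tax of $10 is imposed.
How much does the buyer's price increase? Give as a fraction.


With a per-unit tax, the buyer's price increase depends on relative slopes.
Supply slope: d = 1, Demand slope: b = 4
Buyer's price increase = d * tax / (b + d)
= 1 * 10 / (4 + 1)
= 10 / 5 = 2

2


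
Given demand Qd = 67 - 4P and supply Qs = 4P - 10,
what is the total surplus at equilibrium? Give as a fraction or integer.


Find equilibrium: 67 - 4P = 4P - 10
67 + 10 = 8P
P* = 77/8 = 77/8
Q* = 4*77/8 - 10 = 57/2
Inverse demand: P = 67/4 - Q/4, so P_max = 67/4
Inverse supply: P = 5/2 + Q/4, so P_min = 5/2
CS = (1/2) * 57/2 * (67/4 - 77/8) = 3249/32
PS = (1/2) * 57/2 * (77/8 - 5/2) = 3249/32
TS = CS + PS = 3249/32 + 3249/32 = 3249/16

3249/16


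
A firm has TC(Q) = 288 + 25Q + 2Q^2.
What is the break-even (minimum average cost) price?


AC(Q) = 288/Q + 25 + 2Q
To minimize: dAC/dQ = -288/Q^2 + 2 = 0
Q^2 = 288/2 = 144
Q* = 12
Min AC = 288/12 + 25 + 2*12
Min AC = 24 + 25 + 24 = 73

73


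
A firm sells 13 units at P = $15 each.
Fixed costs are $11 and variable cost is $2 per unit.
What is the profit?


Total Revenue = P * Q = 15 * 13 = $195
Total Cost = FC + VC*Q = 11 + 2*13 = $37
Profit = TR - TC = 195 - 37 = $158

$158


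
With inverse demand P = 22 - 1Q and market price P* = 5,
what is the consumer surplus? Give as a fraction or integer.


Maximum willingness to pay (at Q=0): P_max = 22
Quantity demanded at P* = 5:
Q* = (22 - 5)/1 = 17
CS = (1/2) * Q* * (P_max - P*)
CS = (1/2) * 17 * (22 - 5)
CS = (1/2) * 17 * 17 = 289/2

289/2


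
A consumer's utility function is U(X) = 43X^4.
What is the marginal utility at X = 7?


MU = dU/dX = 43*4*X^(4-1)
MU = 172*X^3
At X = 7:
MU = 172 * 7^3
MU = 172 * 343 = 58996

58996


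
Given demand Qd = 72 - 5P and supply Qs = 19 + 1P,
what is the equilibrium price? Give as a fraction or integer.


At equilibrium, Qd = Qs.
72 - 5P = 19 + 1P
72 - 19 = 5P + 1P
53 = 6P
P* = 53/6 = 53/6

53/6


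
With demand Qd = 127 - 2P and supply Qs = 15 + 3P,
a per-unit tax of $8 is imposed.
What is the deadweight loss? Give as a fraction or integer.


Pre-tax equilibrium quantity: Q* = 411/5
Post-tax equilibrium quantity: Q_tax = 363/5
Reduction in quantity: Q* - Q_tax = 48/5
DWL = (1/2) * tax * (Q* - Q_tax)
DWL = (1/2) * 8 * 48/5 = 192/5

192/5


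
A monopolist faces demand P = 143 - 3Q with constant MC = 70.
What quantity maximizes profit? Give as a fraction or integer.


TR = P*Q = (143 - 3Q)Q = 143Q - 3Q^2
MR = dTR/dQ = 143 - 6Q
Set MR = MC:
143 - 6Q = 70
73 = 6Q
Q* = 73/6 = 73/6

73/6


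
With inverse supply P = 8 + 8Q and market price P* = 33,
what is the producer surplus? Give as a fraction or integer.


Minimum supply price (at Q=0): P_min = 8
Quantity supplied at P* = 33:
Q* = (33 - 8)/8 = 25/8
PS = (1/2) * Q* * (P* - P_min)
PS = (1/2) * 25/8 * (33 - 8)
PS = (1/2) * 25/8 * 25 = 625/16

625/16


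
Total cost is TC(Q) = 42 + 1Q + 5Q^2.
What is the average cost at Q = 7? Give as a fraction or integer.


TC(7) = 42 + 1*7 + 5*7^2
TC(7) = 42 + 7 + 245 = 294
AC = TC/Q = 294/7 = 42

42


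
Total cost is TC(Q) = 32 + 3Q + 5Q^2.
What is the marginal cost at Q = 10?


MC = dTC/dQ = 3 + 2*5*Q
At Q = 10:
MC = 3 + 10*10
MC = 3 + 100 = 103

103


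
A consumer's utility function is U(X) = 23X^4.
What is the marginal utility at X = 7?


MU = dU/dX = 23*4*X^(4-1)
MU = 92*X^3
At X = 7:
MU = 92 * 7^3
MU = 92 * 343 = 31556

31556


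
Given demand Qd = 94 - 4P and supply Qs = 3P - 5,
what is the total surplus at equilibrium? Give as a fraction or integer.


Find equilibrium: 94 - 4P = 3P - 5
94 + 5 = 7P
P* = 99/7 = 99/7
Q* = 3*99/7 - 5 = 262/7
Inverse demand: P = 47/2 - Q/4, so P_max = 47/2
Inverse supply: P = 5/3 + Q/3, so P_min = 5/3
CS = (1/2) * 262/7 * (47/2 - 99/7) = 17161/98
PS = (1/2) * 262/7 * (99/7 - 5/3) = 34322/147
TS = CS + PS = 17161/98 + 34322/147 = 17161/42

17161/42


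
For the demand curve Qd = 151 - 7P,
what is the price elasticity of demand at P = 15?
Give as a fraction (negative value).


dQ/dP = -7
At P = 15: Q = 151 - 7*15 = 46
E = (dQ/dP)(P/Q) = (-7)(15/46) = -105/46

-105/46


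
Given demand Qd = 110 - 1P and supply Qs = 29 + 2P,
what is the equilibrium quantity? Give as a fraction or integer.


First find equilibrium price:
110 - 1P = 29 + 2P
P* = 81/3 = 27
Then substitute into demand:
Q* = 110 - 1 * 27 = 83

83


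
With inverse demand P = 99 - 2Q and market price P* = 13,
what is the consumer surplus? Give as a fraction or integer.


Maximum willingness to pay (at Q=0): P_max = 99
Quantity demanded at P* = 13:
Q* = (99 - 13)/2 = 43
CS = (1/2) * Q* * (P_max - P*)
CS = (1/2) * 43 * (99 - 13)
CS = (1/2) * 43 * 86 = 1849

1849


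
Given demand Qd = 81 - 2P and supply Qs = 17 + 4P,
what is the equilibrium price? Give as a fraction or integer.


At equilibrium, Qd = Qs.
81 - 2P = 17 + 4P
81 - 17 = 2P + 4P
64 = 6P
P* = 64/6 = 32/3

32/3


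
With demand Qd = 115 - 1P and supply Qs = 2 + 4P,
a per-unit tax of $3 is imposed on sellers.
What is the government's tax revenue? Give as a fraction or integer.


With tax on sellers, new supply: Qs' = 2 + 4(P - 3)
= 4P - 10
New equilibrium quantity:
Q_new = 90
Tax revenue = tax * Q_new = 3 * 90 = 270

270


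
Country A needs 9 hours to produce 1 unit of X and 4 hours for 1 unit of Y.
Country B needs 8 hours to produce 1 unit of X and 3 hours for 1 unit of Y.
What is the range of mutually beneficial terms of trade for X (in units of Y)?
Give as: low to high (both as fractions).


Opportunity cost of X for Country A = hours_X / hours_Y = 9/4 = 9/4 units of Y
Opportunity cost of X for Country B = hours_X / hours_Y = 8/3 = 8/3 units of Y
Terms of trade must be between the two opportunity costs.
Range: 9/4 to 8/3

9/4 to 8/3


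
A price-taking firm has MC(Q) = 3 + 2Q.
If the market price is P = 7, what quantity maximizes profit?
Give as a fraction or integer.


In perfect competition, profit is maximized where P = MC.
7 = 3 + 2Q
4 = 2Q
Q* = 4/2 = 2

2


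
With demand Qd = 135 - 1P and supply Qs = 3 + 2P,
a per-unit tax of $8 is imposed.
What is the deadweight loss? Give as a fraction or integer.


Pre-tax equilibrium quantity: Q* = 91
Post-tax equilibrium quantity: Q_tax = 257/3
Reduction in quantity: Q* - Q_tax = 16/3
DWL = (1/2) * tax * (Q* - Q_tax)
DWL = (1/2) * 8 * 16/3 = 64/3

64/3


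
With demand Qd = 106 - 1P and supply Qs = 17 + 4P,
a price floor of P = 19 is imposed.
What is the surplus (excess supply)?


At P = 19:
Qd = 106 - 1*19 = 87
Qs = 17 + 4*19 = 93
Surplus = Qs - Qd = 93 - 87 = 6

6


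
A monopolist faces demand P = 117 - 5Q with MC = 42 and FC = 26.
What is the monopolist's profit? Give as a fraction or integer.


MR = MC: 117 - 10Q = 42
Q* = 15/2
P* = 117 - 5*15/2 = 159/2
Profit = (P* - MC)*Q* - FC
= (159/2 - 42)*15/2 - 26
= 75/2*15/2 - 26
= 1125/4 - 26 = 1021/4

1021/4


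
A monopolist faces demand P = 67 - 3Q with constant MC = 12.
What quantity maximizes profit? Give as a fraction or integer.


TR = P*Q = (67 - 3Q)Q = 67Q - 3Q^2
MR = dTR/dQ = 67 - 6Q
Set MR = MC:
67 - 6Q = 12
55 = 6Q
Q* = 55/6 = 55/6

55/6


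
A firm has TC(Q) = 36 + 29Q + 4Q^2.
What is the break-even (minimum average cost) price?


AC(Q) = 36/Q + 29 + 4Q
To minimize: dAC/dQ = -36/Q^2 + 4 = 0
Q^2 = 36/4 = 9
Q* = 3
Min AC = 36/3 + 29 + 4*3
Min AC = 12 + 29 + 12 = 53

53


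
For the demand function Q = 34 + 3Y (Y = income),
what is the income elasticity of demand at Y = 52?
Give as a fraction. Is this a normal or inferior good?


dQ/dY = 3
At Y = 52: Q = 34 + 3*52 = 190
Ey = (dQ/dY)(Y/Q) = 3 * 52 / 190 = 78/95
Since Ey > 0, this is a normal good.

78/95 (normal good)


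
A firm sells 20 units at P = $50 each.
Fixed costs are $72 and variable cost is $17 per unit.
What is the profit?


Total Revenue = P * Q = 50 * 20 = $1000
Total Cost = FC + VC*Q = 72 + 17*20 = $412
Profit = TR - TC = 1000 - 412 = $588

$588


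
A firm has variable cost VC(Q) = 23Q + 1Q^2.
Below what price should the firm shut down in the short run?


AVC(Q) = VC(Q)/Q = 23 + 1Q
AVC is increasing in Q, so minimum AVC is at Q -> 0+.
Min AVC = 23
The firm should shut down if P < 23.

23


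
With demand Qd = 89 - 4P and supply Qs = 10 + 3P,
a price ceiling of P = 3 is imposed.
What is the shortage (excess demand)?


At P = 3:
Qd = 89 - 4*3 = 77
Qs = 10 + 3*3 = 19
Shortage = Qd - Qs = 77 - 19 = 58

58


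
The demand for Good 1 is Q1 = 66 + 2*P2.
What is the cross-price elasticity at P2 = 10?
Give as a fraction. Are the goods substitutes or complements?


dQ1/dP2 = 2
At P2 = 10: Q1 = 66 + 2*10 = 86
Exy = (dQ1/dP2)(P2/Q1) = 2 * 10 / 86 = 10/43
Since Exy > 0, the goods are substitutes.

10/43 (substitutes)


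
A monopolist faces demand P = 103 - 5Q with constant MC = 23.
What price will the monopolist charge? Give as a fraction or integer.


MR = 103 - 10Q
Set MR = MC: 103 - 10Q = 23
Q* = 8
Substitute into demand:
P* = 103 - 5*8 = 63

63


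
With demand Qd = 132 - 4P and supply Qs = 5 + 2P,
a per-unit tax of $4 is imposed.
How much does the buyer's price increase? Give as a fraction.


With a per-unit tax, the buyer's price increase depends on relative slopes.
Supply slope: d = 2, Demand slope: b = 4
Buyer's price increase = d * tax / (b + d)
= 2 * 4 / (4 + 2)
= 8 / 6 = 4/3

4/3


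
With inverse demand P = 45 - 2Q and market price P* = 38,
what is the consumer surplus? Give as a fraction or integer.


Maximum willingness to pay (at Q=0): P_max = 45
Quantity demanded at P* = 38:
Q* = (45 - 38)/2 = 7/2
CS = (1/2) * Q* * (P_max - P*)
CS = (1/2) * 7/2 * (45 - 38)
CS = (1/2) * 7/2 * 7 = 49/4

49/4


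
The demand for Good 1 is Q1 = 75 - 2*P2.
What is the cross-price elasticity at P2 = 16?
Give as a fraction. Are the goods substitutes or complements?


dQ1/dP2 = -2
At P2 = 16: Q1 = 75 - 2*16 = 43
Exy = (dQ1/dP2)(P2/Q1) = -2 * 16 / 43 = -32/43
Since Exy < 0, the goods are complements.

-32/43 (complements)


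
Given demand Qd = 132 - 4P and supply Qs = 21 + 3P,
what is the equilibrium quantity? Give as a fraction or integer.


First find equilibrium price:
132 - 4P = 21 + 3P
P* = 111/7 = 111/7
Then substitute into demand:
Q* = 132 - 4 * 111/7 = 480/7

480/7


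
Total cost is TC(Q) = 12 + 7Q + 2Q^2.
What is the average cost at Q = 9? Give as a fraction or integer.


TC(9) = 12 + 7*9 + 2*9^2
TC(9) = 12 + 63 + 162 = 237
AC = TC/Q = 237/9 = 79/3

79/3


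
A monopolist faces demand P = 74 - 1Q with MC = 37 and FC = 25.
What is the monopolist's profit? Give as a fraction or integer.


MR = MC: 74 - 2Q = 37
Q* = 37/2
P* = 74 - 1*37/2 = 111/2
Profit = (P* - MC)*Q* - FC
= (111/2 - 37)*37/2 - 25
= 37/2*37/2 - 25
= 1369/4 - 25 = 1269/4

1269/4


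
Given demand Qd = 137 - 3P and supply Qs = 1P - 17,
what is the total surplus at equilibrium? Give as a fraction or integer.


Find equilibrium: 137 - 3P = 1P - 17
137 + 17 = 4P
P* = 154/4 = 77/2
Q* = 1*77/2 - 17 = 43/2
Inverse demand: P = 137/3 - Q/3, so P_max = 137/3
Inverse supply: P = 17 + Q/1, so P_min = 17
CS = (1/2) * 43/2 * (137/3 - 77/2) = 1849/24
PS = (1/2) * 43/2 * (77/2 - 17) = 1849/8
TS = CS + PS = 1849/24 + 1849/8 = 1849/6

1849/6


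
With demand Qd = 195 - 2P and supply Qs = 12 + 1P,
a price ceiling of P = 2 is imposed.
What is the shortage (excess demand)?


At P = 2:
Qd = 195 - 2*2 = 191
Qs = 12 + 1*2 = 14
Shortage = Qd - Qs = 191 - 14 = 177

177


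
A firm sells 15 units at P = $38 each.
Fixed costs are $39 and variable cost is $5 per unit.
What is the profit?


Total Revenue = P * Q = 38 * 15 = $570
Total Cost = FC + VC*Q = 39 + 5*15 = $114
Profit = TR - TC = 570 - 114 = $456

$456


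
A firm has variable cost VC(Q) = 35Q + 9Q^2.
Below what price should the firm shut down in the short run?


AVC(Q) = VC(Q)/Q = 35 + 9Q
AVC is increasing in Q, so minimum AVC is at Q -> 0+.
Min AVC = 35
The firm should shut down if P < 35.

35


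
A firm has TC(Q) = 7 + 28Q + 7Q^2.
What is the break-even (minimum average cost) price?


AC(Q) = 7/Q + 28 + 7Q
To minimize: dAC/dQ = -7/Q^2 + 7 = 0
Q^2 = 7/7 = 1
Q* = 1
Min AC = 7/1 + 28 + 7*1
Min AC = 7 + 28 + 7 = 42

42


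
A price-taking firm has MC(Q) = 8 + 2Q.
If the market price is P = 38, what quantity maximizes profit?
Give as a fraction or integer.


In perfect competition, profit is maximized where P = MC.
38 = 8 + 2Q
30 = 2Q
Q* = 30/2 = 15

15


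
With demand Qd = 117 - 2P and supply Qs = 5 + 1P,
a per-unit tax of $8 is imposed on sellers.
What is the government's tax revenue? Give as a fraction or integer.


With tax on sellers, new supply: Qs' = 5 + 1(P - 8)
= 1P - 3
New equilibrium quantity:
Q_new = 37
Tax revenue = tax * Q_new = 8 * 37 = 296

296


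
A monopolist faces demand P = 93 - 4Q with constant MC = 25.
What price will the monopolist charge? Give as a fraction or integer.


MR = 93 - 8Q
Set MR = MC: 93 - 8Q = 25
Q* = 17/2
Substitute into demand:
P* = 93 - 4*17/2 = 59

59


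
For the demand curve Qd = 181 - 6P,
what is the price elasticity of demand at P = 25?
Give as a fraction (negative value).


dQ/dP = -6
At P = 25: Q = 181 - 6*25 = 31
E = (dQ/dP)(P/Q) = (-6)(25/31) = -150/31

-150/31


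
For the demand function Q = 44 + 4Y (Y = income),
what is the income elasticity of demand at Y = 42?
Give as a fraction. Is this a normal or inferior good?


dQ/dY = 4
At Y = 42: Q = 44 + 4*42 = 212
Ey = (dQ/dY)(Y/Q) = 4 * 42 / 212 = 42/53
Since Ey > 0, this is a normal good.

42/53 (normal good)


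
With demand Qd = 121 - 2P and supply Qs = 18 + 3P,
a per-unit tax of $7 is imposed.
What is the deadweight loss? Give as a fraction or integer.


Pre-tax equilibrium quantity: Q* = 399/5
Post-tax equilibrium quantity: Q_tax = 357/5
Reduction in quantity: Q* - Q_tax = 42/5
DWL = (1/2) * tax * (Q* - Q_tax)
DWL = (1/2) * 7 * 42/5 = 147/5

147/5


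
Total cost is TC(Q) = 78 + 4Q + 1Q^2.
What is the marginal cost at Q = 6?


MC = dTC/dQ = 4 + 2*1*Q
At Q = 6:
MC = 4 + 2*6
MC = 4 + 12 = 16

16


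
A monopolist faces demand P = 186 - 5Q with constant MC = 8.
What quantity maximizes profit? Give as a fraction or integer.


TR = P*Q = (186 - 5Q)Q = 186Q - 5Q^2
MR = dTR/dQ = 186 - 10Q
Set MR = MC:
186 - 10Q = 8
178 = 10Q
Q* = 178/10 = 89/5

89/5


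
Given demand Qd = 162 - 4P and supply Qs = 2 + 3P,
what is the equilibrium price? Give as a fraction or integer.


At equilibrium, Qd = Qs.
162 - 4P = 2 + 3P
162 - 2 = 4P + 3P
160 = 7P
P* = 160/7 = 160/7

160/7


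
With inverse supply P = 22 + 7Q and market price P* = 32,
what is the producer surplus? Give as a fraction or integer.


Minimum supply price (at Q=0): P_min = 22
Quantity supplied at P* = 32:
Q* = (32 - 22)/7 = 10/7
PS = (1/2) * Q* * (P* - P_min)
PS = (1/2) * 10/7 * (32 - 22)
PS = (1/2) * 10/7 * 10 = 50/7

50/7


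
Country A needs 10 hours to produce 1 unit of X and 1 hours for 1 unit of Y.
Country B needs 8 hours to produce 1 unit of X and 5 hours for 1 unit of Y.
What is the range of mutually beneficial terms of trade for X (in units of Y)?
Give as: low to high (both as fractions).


Opportunity cost of X for Country A = hours_X / hours_Y = 10/1 = 10 units of Y
Opportunity cost of X for Country B = hours_X / hours_Y = 8/5 = 8/5 units of Y
Terms of trade must be between the two opportunity costs.
Range: 8/5 to 10

8/5 to 10


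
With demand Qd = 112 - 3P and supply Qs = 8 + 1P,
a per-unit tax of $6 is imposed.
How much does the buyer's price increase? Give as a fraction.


With a per-unit tax, the buyer's price increase depends on relative slopes.
Supply slope: d = 1, Demand slope: b = 3
Buyer's price increase = d * tax / (b + d)
= 1 * 6 / (3 + 1)
= 6 / 4 = 3/2

3/2


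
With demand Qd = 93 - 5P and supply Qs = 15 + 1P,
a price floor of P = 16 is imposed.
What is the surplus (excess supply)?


At P = 16:
Qd = 93 - 5*16 = 13
Qs = 15 + 1*16 = 31
Surplus = Qs - Qd = 31 - 13 = 18

18


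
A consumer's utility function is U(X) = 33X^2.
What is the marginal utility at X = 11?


MU = dU/dX = 33*2*X^(2-1)
MU = 66*X^1
At X = 11:
MU = 66 * 11^1
MU = 66 * 11 = 726

726


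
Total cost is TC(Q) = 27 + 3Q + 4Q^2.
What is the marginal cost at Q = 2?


MC = dTC/dQ = 3 + 2*4*Q
At Q = 2:
MC = 3 + 8*2
MC = 3 + 16 = 19

19


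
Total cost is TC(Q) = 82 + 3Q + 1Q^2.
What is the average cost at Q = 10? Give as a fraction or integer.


TC(10) = 82 + 3*10 + 1*10^2
TC(10) = 82 + 30 + 100 = 212
AC = TC/Q = 212/10 = 106/5

106/5


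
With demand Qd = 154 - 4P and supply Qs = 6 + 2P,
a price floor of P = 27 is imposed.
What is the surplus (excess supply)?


At P = 27:
Qd = 154 - 4*27 = 46
Qs = 6 + 2*27 = 60
Surplus = Qs - Qd = 60 - 46 = 14

14


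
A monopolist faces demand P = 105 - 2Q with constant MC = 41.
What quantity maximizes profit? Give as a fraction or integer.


TR = P*Q = (105 - 2Q)Q = 105Q - 2Q^2
MR = dTR/dQ = 105 - 4Q
Set MR = MC:
105 - 4Q = 41
64 = 4Q
Q* = 64/4 = 16

16


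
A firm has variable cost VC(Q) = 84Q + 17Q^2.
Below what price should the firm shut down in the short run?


AVC(Q) = VC(Q)/Q = 84 + 17Q
AVC is increasing in Q, so minimum AVC is at Q -> 0+.
Min AVC = 84
The firm should shut down if P < 84.

84


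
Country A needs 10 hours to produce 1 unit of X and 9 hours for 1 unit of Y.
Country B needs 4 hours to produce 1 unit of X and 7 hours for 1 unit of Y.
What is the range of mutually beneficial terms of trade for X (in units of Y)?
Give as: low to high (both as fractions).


Opportunity cost of X for Country A = hours_X / hours_Y = 10/9 = 10/9 units of Y
Opportunity cost of X for Country B = hours_X / hours_Y = 4/7 = 4/7 units of Y
Terms of trade must be between the two opportunity costs.
Range: 4/7 to 10/9

4/7 to 10/9


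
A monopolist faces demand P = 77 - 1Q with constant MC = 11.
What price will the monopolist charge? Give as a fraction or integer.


MR = 77 - 2Q
Set MR = MC: 77 - 2Q = 11
Q* = 33
Substitute into demand:
P* = 77 - 1*33 = 44

44


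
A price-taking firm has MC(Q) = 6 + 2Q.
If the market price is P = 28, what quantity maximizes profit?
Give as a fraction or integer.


In perfect competition, profit is maximized where P = MC.
28 = 6 + 2Q
22 = 2Q
Q* = 22/2 = 11

11


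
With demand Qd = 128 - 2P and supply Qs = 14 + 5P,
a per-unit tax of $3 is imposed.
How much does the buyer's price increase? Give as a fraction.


With a per-unit tax, the buyer's price increase depends on relative slopes.
Supply slope: d = 5, Demand slope: b = 2
Buyer's price increase = d * tax / (b + d)
= 5 * 3 / (2 + 5)
= 15 / 7 = 15/7

15/7


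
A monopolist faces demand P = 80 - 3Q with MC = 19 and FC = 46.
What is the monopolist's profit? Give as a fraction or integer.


MR = MC: 80 - 6Q = 19
Q* = 61/6
P* = 80 - 3*61/6 = 99/2
Profit = (P* - MC)*Q* - FC
= (99/2 - 19)*61/6 - 46
= 61/2*61/6 - 46
= 3721/12 - 46 = 3169/12

3169/12


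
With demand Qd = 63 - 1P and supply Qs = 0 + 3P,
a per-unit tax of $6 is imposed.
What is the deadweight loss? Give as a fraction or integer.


Pre-tax equilibrium quantity: Q* = 189/4
Post-tax equilibrium quantity: Q_tax = 171/4
Reduction in quantity: Q* - Q_tax = 9/2
DWL = (1/2) * tax * (Q* - Q_tax)
DWL = (1/2) * 6 * 9/2 = 27/2

27/2


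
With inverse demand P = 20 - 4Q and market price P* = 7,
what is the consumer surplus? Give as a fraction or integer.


Maximum willingness to pay (at Q=0): P_max = 20
Quantity demanded at P* = 7:
Q* = (20 - 7)/4 = 13/4
CS = (1/2) * Q* * (P_max - P*)
CS = (1/2) * 13/4 * (20 - 7)
CS = (1/2) * 13/4 * 13 = 169/8

169/8


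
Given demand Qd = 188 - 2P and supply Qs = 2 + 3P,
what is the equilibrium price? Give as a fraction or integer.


At equilibrium, Qd = Qs.
188 - 2P = 2 + 3P
188 - 2 = 2P + 3P
186 = 5P
P* = 186/5 = 186/5

186/5


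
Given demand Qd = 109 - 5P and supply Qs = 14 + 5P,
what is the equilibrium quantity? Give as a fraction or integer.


First find equilibrium price:
109 - 5P = 14 + 5P
P* = 95/10 = 19/2
Then substitute into demand:
Q* = 109 - 5 * 19/2 = 123/2

123/2


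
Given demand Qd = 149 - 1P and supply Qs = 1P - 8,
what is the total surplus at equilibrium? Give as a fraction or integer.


Find equilibrium: 149 - 1P = 1P - 8
149 + 8 = 2P
P* = 157/2 = 157/2
Q* = 1*157/2 - 8 = 141/2
Inverse demand: P = 149 - Q/1, so P_max = 149
Inverse supply: P = 8 + Q/1, so P_min = 8
CS = (1/2) * 141/2 * (149 - 157/2) = 19881/8
PS = (1/2) * 141/2 * (157/2 - 8) = 19881/8
TS = CS + PS = 19881/8 + 19881/8 = 19881/4

19881/4


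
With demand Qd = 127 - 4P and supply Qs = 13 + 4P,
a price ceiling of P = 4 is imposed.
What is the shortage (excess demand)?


At P = 4:
Qd = 127 - 4*4 = 111
Qs = 13 + 4*4 = 29
Shortage = Qd - Qs = 111 - 29 = 82

82


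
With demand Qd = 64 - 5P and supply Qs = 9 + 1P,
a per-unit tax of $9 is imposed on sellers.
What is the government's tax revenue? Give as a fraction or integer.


With tax on sellers, new supply: Qs' = 9 + 1(P - 9)
= 0 + 1P
New equilibrium quantity:
Q_new = 32/3
Tax revenue = tax * Q_new = 9 * 32/3 = 96

96


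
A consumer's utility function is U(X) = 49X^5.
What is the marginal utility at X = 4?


MU = dU/dX = 49*5*X^(5-1)
MU = 245*X^4
At X = 4:
MU = 245 * 4^4
MU = 245 * 256 = 62720

62720


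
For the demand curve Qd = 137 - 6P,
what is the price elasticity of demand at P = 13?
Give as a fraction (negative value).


dQ/dP = -6
At P = 13: Q = 137 - 6*13 = 59
E = (dQ/dP)(P/Q) = (-6)(13/59) = -78/59

-78/59


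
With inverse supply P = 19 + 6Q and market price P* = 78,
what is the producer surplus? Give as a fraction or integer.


Minimum supply price (at Q=0): P_min = 19
Quantity supplied at P* = 78:
Q* = (78 - 19)/6 = 59/6
PS = (1/2) * Q* * (P* - P_min)
PS = (1/2) * 59/6 * (78 - 19)
PS = (1/2) * 59/6 * 59 = 3481/12

3481/12


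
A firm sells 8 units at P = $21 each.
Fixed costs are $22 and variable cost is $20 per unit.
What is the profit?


Total Revenue = P * Q = 21 * 8 = $168
Total Cost = FC + VC*Q = 22 + 20*8 = $182
Profit = TR - TC = 168 - 182 = $-14

$-14


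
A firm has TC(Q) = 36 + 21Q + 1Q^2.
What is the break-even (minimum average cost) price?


AC(Q) = 36/Q + 21 + 1Q
To minimize: dAC/dQ = -36/Q^2 + 1 = 0
Q^2 = 36/1 = 36
Q* = 6
Min AC = 36/6 + 21 + 1*6
Min AC = 6 + 21 + 6 = 33

33


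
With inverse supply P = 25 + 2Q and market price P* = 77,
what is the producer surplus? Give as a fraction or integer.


Minimum supply price (at Q=0): P_min = 25
Quantity supplied at P* = 77:
Q* = (77 - 25)/2 = 26
PS = (1/2) * Q* * (P* - P_min)
PS = (1/2) * 26 * (77 - 25)
PS = (1/2) * 26 * 52 = 676

676


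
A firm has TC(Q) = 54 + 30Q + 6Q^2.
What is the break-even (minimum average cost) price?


AC(Q) = 54/Q + 30 + 6Q
To minimize: dAC/dQ = -54/Q^2 + 6 = 0
Q^2 = 54/6 = 9
Q* = 3
Min AC = 54/3 + 30 + 6*3
Min AC = 18 + 30 + 18 = 66

66


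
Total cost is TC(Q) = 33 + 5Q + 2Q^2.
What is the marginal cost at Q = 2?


MC = dTC/dQ = 5 + 2*2*Q
At Q = 2:
MC = 5 + 4*2
MC = 5 + 8 = 13

13


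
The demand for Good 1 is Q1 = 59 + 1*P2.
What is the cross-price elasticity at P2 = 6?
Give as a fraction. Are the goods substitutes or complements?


dQ1/dP2 = 1
At P2 = 6: Q1 = 59 + 1*6 = 65
Exy = (dQ1/dP2)(P2/Q1) = 1 * 6 / 65 = 6/65
Since Exy > 0, the goods are substitutes.

6/65 (substitutes)


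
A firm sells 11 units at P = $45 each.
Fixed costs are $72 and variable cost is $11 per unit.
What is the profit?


Total Revenue = P * Q = 45 * 11 = $495
Total Cost = FC + VC*Q = 72 + 11*11 = $193
Profit = TR - TC = 495 - 193 = $302

$302


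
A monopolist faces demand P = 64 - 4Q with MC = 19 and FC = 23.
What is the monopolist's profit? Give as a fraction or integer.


MR = MC: 64 - 8Q = 19
Q* = 45/8
P* = 64 - 4*45/8 = 83/2
Profit = (P* - MC)*Q* - FC
= (83/2 - 19)*45/8 - 23
= 45/2*45/8 - 23
= 2025/16 - 23 = 1657/16

1657/16


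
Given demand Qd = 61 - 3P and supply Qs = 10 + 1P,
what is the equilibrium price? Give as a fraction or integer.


At equilibrium, Qd = Qs.
61 - 3P = 10 + 1P
61 - 10 = 3P + 1P
51 = 4P
P* = 51/4 = 51/4

51/4


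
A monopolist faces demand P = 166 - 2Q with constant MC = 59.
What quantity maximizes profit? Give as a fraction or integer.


TR = P*Q = (166 - 2Q)Q = 166Q - 2Q^2
MR = dTR/dQ = 166 - 4Q
Set MR = MC:
166 - 4Q = 59
107 = 4Q
Q* = 107/4 = 107/4

107/4


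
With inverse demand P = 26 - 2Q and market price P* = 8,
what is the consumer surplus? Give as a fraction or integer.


Maximum willingness to pay (at Q=0): P_max = 26
Quantity demanded at P* = 8:
Q* = (26 - 8)/2 = 9
CS = (1/2) * Q* * (P_max - P*)
CS = (1/2) * 9 * (26 - 8)
CS = (1/2) * 9 * 18 = 81

81


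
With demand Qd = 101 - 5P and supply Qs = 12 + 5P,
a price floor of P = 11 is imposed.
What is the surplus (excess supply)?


At P = 11:
Qd = 101 - 5*11 = 46
Qs = 12 + 5*11 = 67
Surplus = Qs - Qd = 67 - 46 = 21

21


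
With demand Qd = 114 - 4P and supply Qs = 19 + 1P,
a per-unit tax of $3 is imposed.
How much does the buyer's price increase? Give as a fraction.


With a per-unit tax, the buyer's price increase depends on relative slopes.
Supply slope: d = 1, Demand slope: b = 4
Buyer's price increase = d * tax / (b + d)
= 1 * 3 / (4 + 1)
= 3 / 5 = 3/5

3/5


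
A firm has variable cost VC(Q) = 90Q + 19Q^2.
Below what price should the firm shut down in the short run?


AVC(Q) = VC(Q)/Q = 90 + 19Q
AVC is increasing in Q, so minimum AVC is at Q -> 0+.
Min AVC = 90
The firm should shut down if P < 90.

90


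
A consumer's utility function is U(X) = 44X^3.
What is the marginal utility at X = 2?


MU = dU/dX = 44*3*X^(3-1)
MU = 132*X^2
At X = 2:
MU = 132 * 2^2
MU = 132 * 4 = 528

528


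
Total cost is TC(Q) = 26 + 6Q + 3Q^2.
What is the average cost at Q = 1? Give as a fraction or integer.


TC(1) = 26 + 6*1 + 3*1^2
TC(1) = 26 + 6 + 3 = 35
AC = TC/Q = 35/1 = 35

35


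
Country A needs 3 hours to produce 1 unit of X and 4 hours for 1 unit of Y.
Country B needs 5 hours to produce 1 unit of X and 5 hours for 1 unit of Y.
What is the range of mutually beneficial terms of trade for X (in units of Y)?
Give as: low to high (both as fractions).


Opportunity cost of X for Country A = hours_X / hours_Y = 3/4 = 3/4 units of Y
Opportunity cost of X for Country B = hours_X / hours_Y = 5/5 = 1 units of Y
Terms of trade must be between the two opportunity costs.
Range: 3/4 to 1

3/4 to 1
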